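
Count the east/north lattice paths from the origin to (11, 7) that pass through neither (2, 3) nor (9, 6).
Number of paths = 13259

Inclusion–exclusion. Total paths: C(18, 11) = 31824. Through P₁: C(5, 2)·C(13, 9) = 7150. Through P₂: C(15, 9)·C(3, 2) = 15015. Since P₁ is strictly southwest of P₂, a monotone path through both must visit P₁ then P₂; paths through both = C(5, 2)·C(10, 7)·C(3, 2) = 3600. Avoid both = 31824 − 7150 − 15015 + 3600 = 13259.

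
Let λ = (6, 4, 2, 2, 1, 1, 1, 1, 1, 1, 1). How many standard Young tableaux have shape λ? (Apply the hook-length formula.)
# SYT of shape (6, 4, 2, 2, 1, 1, 1, 1, 1, 1, 1) = 84611142

Hook-length formula: f^λ = n! / Π hook(c), product over all cells c of the Young diagram. For λ = (6, 4, 2, 2, 1, 1, 1, 1, 1, 1, 1), n = 21 boxes. Hook lengths by row (left-to-right, top-to-bottom): [16, 8, 5, 4, 2, 1]; [13, 5, 2, 1]; [10, 2]; [9, 1]; [7]; [6]; [5]; [4]; [3]; [2]; [1]. Product of hooks = 603832320000. So f^λ = 21! / 603832320000 = 51090942171709440000 / 603832320000 = 84611142.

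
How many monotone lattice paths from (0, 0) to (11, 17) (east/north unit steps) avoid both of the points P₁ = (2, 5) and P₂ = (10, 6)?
Number of paths = 15207822

Inclusion–exclusion. Total paths: C(28, 11) = 21474180. Through P₁: C(7, 2)·C(21, 9) = 6172530. Through P₂: C(16, 10)·C(12, 1) = 96096. Since P₁ is strictly southwest of P₂, a monotone path through both must visit P₁ then P₂; paths through both = C(7, 2)·C(9, 8)·C(12, 1) = 2268. Avoid both = 21474180 − 6172530 − 96096 + 2268 = 15207822.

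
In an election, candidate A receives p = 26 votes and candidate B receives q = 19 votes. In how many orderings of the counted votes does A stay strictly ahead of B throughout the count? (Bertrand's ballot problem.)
Strict-lead orderings = 379300783092

Total orderings of the 45 votes with 26 for A: C(45, 26) = 2438362177020. By the Bertrand ballot formula (Cycle Lemma / reflection principle), the number of orderings in which A is strictly ahead of B throughout is (p − q)/(p + q) · C(p + q, p) = (26 − 19)/(26 + 19) · 2438362177020 = 379300783092.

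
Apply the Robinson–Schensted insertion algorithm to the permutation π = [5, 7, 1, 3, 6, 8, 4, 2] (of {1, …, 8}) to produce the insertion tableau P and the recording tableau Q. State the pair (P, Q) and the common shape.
P = [1, 2, 4, 8] / [3, 6] / [5] / [7];  Q = [1, 2, 5, 6] / [3, 4] / [7] / [8];  common shape = (4, 2, 1, 1)

Row-insert the values π_1, π_2, … into P one at a time, bumping the leftmost entry strictly greater than the inserted value down to the next row. The recording tableau Q records, in position (i, j), the step at which that cell was added to P.
  Insert 5 (step 1): P = [5];  Q = [1]
  Insert 7 (step 2): P = [5, 7];  Q = [1, 2]
  Insert 1 (step 3): P = [1, 7] / [5];  Q = [1, 2] / [3]
  Insert 3 (step 4): P = [1, 3] / [5, 7];  Q = [1, 2] / [3, 4]
  Insert 6 (step 5): P = [1, 3, 6] / [5, 7];  Q = [1, 2, 5] / [3, 4]
  Insert 8 (step 6): P = [1, 3, 6, 8] / [5, 7];  Q = [1, 2, 5, 6] / [3, 4]
  Insert 4 (step 7): P = [1, 3, 4, 8] / [5, 6] / [7];  Q = [1, 2, 5, 6] / [3, 4] / [7]
  Insert 2 (step 8): P = [1, 2, 4, 8] / [3, 6] / [5] / [7];  Q = [1, 2, 5, 6] / [3, 4] / [7] / [8]
Final shape: (4, 2, 1, 1).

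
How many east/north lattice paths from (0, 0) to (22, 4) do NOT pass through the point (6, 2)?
Number of paths = 10666

Total paths from (0, 0) to (22, 4): C(26, 22) = 14950. Paths through (6, 2): (paths (0, 0) → (6, 2)) × (paths (6, 2) → (22, 4)) = C(8, 6) · C(18, 16) = 28 · 153 = 4284. Avoidance count = 14950 − 4284 = 10666.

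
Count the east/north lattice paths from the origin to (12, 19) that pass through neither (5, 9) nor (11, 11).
Number of paths = 96341245

Inclusion–exclusion. Total paths: C(31, 12) = 141120525. Through P₁: C(14, 5)·C(17, 7) = 38934896. Through P₂: C(22, 11)·C(9, 1) = 6348888. Since P₁ is strictly southwest of P₂, a monotone path through both must visit P₁ then P₂; paths through both = C(14, 5)·C(8, 6)·C(9, 1) = 504504. Avoid both = 141120525 − 38934896 − 6348888 + 504504 = 96341245.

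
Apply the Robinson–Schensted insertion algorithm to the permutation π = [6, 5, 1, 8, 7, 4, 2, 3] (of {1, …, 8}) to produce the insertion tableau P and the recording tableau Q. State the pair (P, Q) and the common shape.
P = [1, 2, 3] / [4, 7] / [5, 8] / [6];  Q = [1, 4, 8] / [2, 5] / [3, 6] / [7];  common shape = (3, 2, 2, 1)

Row-insert the values π_1, π_2, … into P one at a time, bumping the leftmost entry strictly greater than the inserted value down to the next row. The recording tableau Q records, in position (i, j), the step at which that cell was added to P.
  Insert 6 (step 1): P = [6];  Q = [1]
  Insert 5 (step 2): P = [5] / [6];  Q = [1] / [2]
  Insert 1 (step 3): P = [1] / [5] / [6];  Q = [1] / [2] / [3]
  Insert 8 (step 4): P = [1, 8] / [5] / [6];  Q = [1, 4] / [2] / [3]
  Insert 7 (step 5): P = [1, 7] / [5, 8] / [6];  Q = [1, 4] / [2, 5] / [3]
  Insert 4 (step 6): P = [1, 4] / [5, 7] / [6, 8];  Q = [1, 4] / [2, 5] / [3, 6]
  Insert 2 (step 7): P = [1, 2] / [4, 7] / [5, 8] / [6];  Q = [1, 4] / [2, 5] / [3, 6] / [7]
  Insert 3 (step 8): P = [1, 2, 3] / [4, 7] / [5, 8] / [6];  Q = [1, 4, 8] / [2, 5] / [3, 6] / [7]
Final shape: (3, 2, 2, 1).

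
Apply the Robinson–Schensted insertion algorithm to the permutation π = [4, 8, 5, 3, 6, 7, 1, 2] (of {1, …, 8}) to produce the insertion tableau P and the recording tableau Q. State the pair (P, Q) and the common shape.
P = [1, 2, 6, 7] / [3, 5] / [4] / [8];  Q = [1, 2, 5, 6] / [3, 8] / [4] / [7];  common shape = (4, 2, 1, 1)

Row-insert the values π_1, π_2, … into P one at a time, bumping the leftmost entry strictly greater than the inserted value down to the next row. The recording tableau Q records, in position (i, j), the step at which that cell was added to P.
  Insert 4 (step 1): P = [4];  Q = [1]
  Insert 8 (step 2): P = [4, 8];  Q = [1, 2]
  Insert 5 (step 3): P = [4, 5] / [8];  Q = [1, 2] / [3]
  Insert 3 (step 4): P = [3, 5] / [4] / [8];  Q = [1, 2] / [3] / [4]
  Insert 6 (step 5): P = [3, 5, 6] / [4] / [8];  Q = [1, 2, 5] / [3] / [4]
  Insert 7 (step 6): P = [3, 5, 6, 7] / [4] / [8];  Q = [1, 2, 5, 6] / [3] / [4]
  Insert 1 (step 7): P = [1, 5, 6, 7] / [3] / [4] / [8];  Q = [1, 2, 5, 6] / [3] / [4] / [7]
  Insert 2 (step 8): P = [1, 2, 6, 7] / [3, 5] / [4] / [8];  Q = [1, 2, 5, 6] / [3, 8] / [4] / [7]
Final shape: (4, 2, 1, 1).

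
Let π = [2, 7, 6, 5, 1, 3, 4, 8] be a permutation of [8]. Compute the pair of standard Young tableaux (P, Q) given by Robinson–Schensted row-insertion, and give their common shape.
P = [1, 3, 4, 8] / [2, 5] / [6] / [7];  Q = [1, 2, 7, 8] / [3, 6] / [4] / [5];  common shape = (4, 2, 1, 1)

Row-insert the values π_1, π_2, … into P one at a time, bumping the leftmost entry strictly greater than the inserted value down to the next row. The recording tableau Q records, in position (i, j), the step at which that cell was added to P.
  Insert 2 (step 1): P = [2];  Q = [1]
  Insert 7 (step 2): P = [2, 7];  Q = [1, 2]
  Insert 6 (step 3): P = [2, 6] / [7];  Q = [1, 2] / [3]
  Insert 5 (step 4): P = [2, 5] / [6] / [7];  Q = [1, 2] / [3] / [4]
  Insert 1 (step 5): P = [1, 5] / [2] / [6] / [7];  Q = [1, 2] / [3] / [4] / [5]
  Insert 3 (step 6): P = [1, 3] / [2, 5] / [6] / [7];  Q = [1, 2] / [3, 6] / [4] / [5]
  Insert 4 (step 7): P = [1, 3, 4] / [2, 5] / [6] / [7];  Q = [1, 2, 7] / [3, 6] / [4] / [5]
  Insert 8 (step 8): P = [1, 3, 4, 8] / [2, 5] / [6] / [7];  Q = [1, 2, 7, 8] / [3, 6] / [4] / [5]
Final shape: (4, 2, 1, 1).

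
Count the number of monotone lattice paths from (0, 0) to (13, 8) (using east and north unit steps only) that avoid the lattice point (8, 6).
Number of paths = 140427

Total paths from (0, 0) to (13, 8): C(21, 13) = 203490. Paths through (8, 6): (paths (0, 0) → (8, 6)) × (paths (8, 6) → (13, 8)) = C(14, 8) · C(7, 5) = 3003 · 21 = 63063. Avoidance count = 203490 − 63063 = 140427.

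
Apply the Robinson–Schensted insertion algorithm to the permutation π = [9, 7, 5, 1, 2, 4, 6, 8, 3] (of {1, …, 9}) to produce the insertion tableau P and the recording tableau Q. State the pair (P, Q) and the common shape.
P = [1, 2, 3, 6, 8] / [4] / [5] / [7] / [9];  Q = [1, 5, 6, 7, 8] / [2] / [3] / [4] / [9];  common shape = (5, 1, 1, 1, 1)

Row-insert the values π_1, π_2, … into P one at a time, bumping the leftmost entry strictly greater than the inserted value down to the next row. The recording tableau Q records, in position (i, j), the step at which that cell was added to P.
  Insert 9 (step 1): P = [9];  Q = [1]
  Insert 7 (step 2): P = [7] / [9];  Q = [1] / [2]
  Insert 5 (step 3): P = [5] / [7] / [9];  Q = [1] / [2] / [3]
  Insert 1 (step 4): P = [1] / [5] / [7] / [9];  Q = [1] / [2] / [3] / [4]
  Insert 2 (step 5): P = [1, 2] / [5] / [7] / [9];  Q = [1, 5] / [2] / [3] / [4]
  Insert 4 (step 6): P = [1, 2, 4] / [5] / [7] / [9];  Q = [1, 5, 6] / [2] / [3] / [4]
  Insert 6 (step 7): P = [1, 2, 4, 6] / [5] / [7] / [9];  Q = [1, 5, 6, 7] / [2] / [3] / [4]
  Insert 8 (step 8): P = [1, 2, 4, 6, 8] / [5] / [7] / [9];  Q = [1, 5, 6, 7, 8] / [2] / [3] / [4]
  Insert 3 (step 9): P = [1, 2, 3, 6, 8] / [4] / [5] / [7] / [9];  Q = [1, 5, 6, 7, 8] / [2] / [3] / [4] / [9]
Final shape: (5, 1, 1, 1, 1).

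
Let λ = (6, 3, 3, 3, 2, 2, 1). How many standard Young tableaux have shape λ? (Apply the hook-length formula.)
# SYT of shape (6, 3, 3, 3, 2, 2, 1) = 83140200

Hook-length formula: f^λ = n! / Π hook(c), product over all cells c of the Young diagram. For λ = (6, 3, 3, 3, 2, 2, 1), n = 20 boxes. Hook lengths by row (left-to-right, top-to-bottom): [12, 10, 7, 3, 2, 1]; [8, 6, 3]; [7, 5, 2]; [6, 4, 1]; [4, 2]; [3, 1]; [1]. Product of hooks = 29262643200. So f^λ = 20! / 29262643200 = 2432902008176640000 / 29262643200 = 83140200.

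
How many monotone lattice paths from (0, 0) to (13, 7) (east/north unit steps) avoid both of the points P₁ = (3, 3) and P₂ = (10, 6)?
Number of paths = 35068

Inclusion–exclusion. Total paths: C(20, 13) = 77520. Through P₁: C(6, 3)·C(14, 10) = 20020. Through P₂: C(16, 10)·C(4, 3) = 32032. Since P₁ is strictly southwest of P₂, a monotone path through both must visit P₁ then P₂; paths through both = C(6, 3)·C(10, 7)·C(4, 3) = 9600. Avoid both = 77520 − 20020 − 32032 + 9600 = 35068.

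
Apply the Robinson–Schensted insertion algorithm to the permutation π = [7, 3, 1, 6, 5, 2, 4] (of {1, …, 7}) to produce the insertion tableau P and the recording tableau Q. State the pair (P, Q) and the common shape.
P = [1, 2, 4] / [3, 5] / [6] / [7];  Q = [1, 4, 7] / [2, 5] / [3] / [6];  common shape = (3, 2, 1, 1)

Row-insert the values π_1, π_2, … into P one at a time, bumping the leftmost entry strictly greater than the inserted value down to the next row. The recording tableau Q records, in position (i, j), the step at which that cell was added to P.
  Insert 7 (step 1): P = [7];  Q = [1]
  Insert 3 (step 2): P = [3] / [7];  Q = [1] / [2]
  Insert 1 (step 3): P = [1] / [3] / [7];  Q = [1] / [2] / [3]
  Insert 6 (step 4): P = [1, 6] / [3] / [7];  Q = [1, 4] / [2] / [3]
  Insert 5 (step 5): P = [1, 5] / [3, 6] / [7];  Q = [1, 4] / [2, 5] / [3]
  Insert 2 (step 6): P = [1, 2] / [3, 5] / [6] / [7];  Q = [1, 4] / [2, 5] / [3] / [6]
  Insert 4 (step 7): P = [1, 2, 4] / [3, 5] / [6] / [7];  Q = [1, 4, 7] / [2, 5] / [3] / [6]
Final shape: (3, 2, 1, 1).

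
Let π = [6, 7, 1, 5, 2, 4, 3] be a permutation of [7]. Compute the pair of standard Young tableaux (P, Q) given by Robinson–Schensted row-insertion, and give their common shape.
P = [1, 2, 3] / [4, 7] / [5] / [6];  Q = [1, 2, 6] / [3, 4] / [5] / [7];  common shape = (3, 2, 1, 1)

Row-insert the values π_1, π_2, … into P one at a time, bumping the leftmost entry strictly greater than the inserted value down to the next row. The recording tableau Q records, in position (i, j), the step at which that cell was added to P.
  Insert 6 (step 1): P = [6];  Q = [1]
  Insert 7 (step 2): P = [6, 7];  Q = [1, 2]
  Insert 1 (step 3): P = [1, 7] / [6];  Q = [1, 2] / [3]
  Insert 5 (step 4): P = [1, 5] / [6, 7];  Q = [1, 2] / [3, 4]
  Insert 2 (step 5): P = [1, 2] / [5, 7] / [6];  Q = [1, 2] / [3, 4] / [5]
  Insert 4 (step 6): P = [1, 2, 4] / [5, 7] / [6];  Q = [1, 2, 6] / [3, 4] / [5]
  Insert 3 (step 7): P = [1, 2, 3] / [4, 7] / [5] / [6];  Q = [1, 2, 6] / [3, 4] / [5] / [7]
Final shape: (3, 2, 1, 1).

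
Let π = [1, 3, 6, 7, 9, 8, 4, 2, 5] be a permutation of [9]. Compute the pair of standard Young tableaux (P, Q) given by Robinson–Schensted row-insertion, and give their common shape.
P = [1, 2, 4, 5, 8] / [3, 7] / [6] / [9];  Q = [1, 2, 3, 4, 5] / [6, 9] / [7] / [8];  common shape = (5, 2, 1, 1)

Row-insert the values π_1, π_2, … into P one at a time, bumping the leftmost entry strictly greater than the inserted value down to the next row. The recording tableau Q records, in position (i, j), the step at which that cell was added to P.
  Insert 1 (step 1): P = [1];  Q = [1]
  Insert 3 (step 2): P = [1, 3];  Q = [1, 2]
  Insert 6 (step 3): P = [1, 3, 6];  Q = [1, 2, 3]
  Insert 7 (step 4): P = [1, 3, 6, 7];  Q = [1, 2, 3, 4]
  Insert 9 (step 5): P = [1, 3, 6, 7, 9];  Q = [1, 2, 3, 4, 5]
  Insert 8 (step 6): P = [1, 3, 6, 7, 8] / [9];  Q = [1, 2, 3, 4, 5] / [6]
  Insert 4 (step 7): P = [1, 3, 4, 7, 8] / [6] / [9];  Q = [1, 2, 3, 4, 5] / [6] / [7]
  Insert 2 (step 8): P = [1, 2, 4, 7, 8] / [3] / [6] / [9];  Q = [1, 2, 3, 4, 5] / [6] / [7] / [8]
  Insert 5 (step 9): P = [1, 2, 4, 5, 8] / [3, 7] / [6] / [9];  Q = [1, 2, 3, 4, 5] / [6, 9] / [7] / [8]
Final shape: (5, 2, 1, 1).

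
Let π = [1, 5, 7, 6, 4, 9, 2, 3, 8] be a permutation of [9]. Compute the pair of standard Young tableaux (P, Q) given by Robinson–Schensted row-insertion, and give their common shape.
P = [1, 2, 3, 8] / [4, 6, 9] / [5] / [7];  Q = [1, 2, 3, 6] / [4, 8, 9] / [5] / [7];  common shape = (4, 3, 1, 1)

Row-insert the values π_1, π_2, … into P one at a time, bumping the leftmost entry strictly greater than the inserted value down to the next row. The recording tableau Q records, in position (i, j), the step at which that cell was added to P.
  Insert 1 (step 1): P = [1];  Q = [1]
  Insert 5 (step 2): P = [1, 5];  Q = [1, 2]
  Insert 7 (step 3): P = [1, 5, 7];  Q = [1, 2, 3]
  Insert 6 (step 4): P = [1, 5, 6] / [7];  Q = [1, 2, 3] / [4]
  Insert 4 (step 5): P = [1, 4, 6] / [5] / [7];  Q = [1, 2, 3] / [4] / [5]
  Insert 9 (step 6): P = [1, 4, 6, 9] / [5] / [7];  Q = [1, 2, 3, 6] / [4] / [5]
  Insert 2 (step 7): P = [1, 2, 6, 9] / [4] / [5] / [7];  Q = [1, 2, 3, 6] / [4] / [5] / [7]
  Insert 3 (step 8): P = [1, 2, 3, 9] / [4, 6] / [5] / [7];  Q = [1, 2, 3, 6] / [4, 8] / [5] / [7]
  Insert 8 (step 9): P = [1, 2, 3, 8] / [4, 6, 9] / [5] / [7];  Q = [1, 2, 3, 6] / [4, 8, 9] / [5] / [7]
Final shape: (4, 3, 1, 1).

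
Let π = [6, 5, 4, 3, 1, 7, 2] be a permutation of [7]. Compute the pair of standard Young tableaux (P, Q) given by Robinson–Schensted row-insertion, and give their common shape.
P = [1, 2] / [3, 7] / [4] / [5] / [6];  Q = [1, 6] / [2, 7] / [3] / [4] / [5];  common shape = (2, 2, 1, 1, 1)

Row-insert the values π_1, π_2, … into P one at a time, bumping the leftmost entry strictly greater than the inserted value down to the next row. The recording tableau Q records, in position (i, j), the step at which that cell was added to P.
  Insert 6 (step 1): P = [6];  Q = [1]
  Insert 5 (step 2): P = [5] / [6];  Q = [1] / [2]
  Insert 4 (step 3): P = [4] / [5] / [6];  Q = [1] / [2] / [3]
  Insert 3 (step 4): P = [3] / [4] / [5] / [6];  Q = [1] / [2] / [3] / [4]
  Insert 1 (step 5): P = [1] / [3] / [4] / [5] / [6];  Q = [1] / [2] / [3] / [4] / [5]
  Insert 7 (step 6): P = [1, 7] / [3] / [4] / [5] / [6];  Q = [1, 6] / [2] / [3] / [4] / [5]
  Insert 2 (step 7): P = [1, 2] / [3, 7] / [4] / [5] / [6];  Q = [1, 6] / [2, 7] / [3] / [4] / [5]
Final shape: (2, 2, 1, 1, 1).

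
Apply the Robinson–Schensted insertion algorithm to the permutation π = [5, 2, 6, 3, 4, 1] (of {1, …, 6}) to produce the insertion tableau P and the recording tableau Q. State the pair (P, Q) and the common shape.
P = [1, 3, 4] / [2, 6] / [5];  Q = [1, 3, 5] / [2, 4] / [6];  common shape = (3, 2, 1)

Row-insert the values π_1, π_2, … into P one at a time, bumping the leftmost entry strictly greater than the inserted value down to the next row. The recording tableau Q records, in position (i, j), the step at which that cell was added to P.
  Insert 5 (step 1): P = [5];  Q = [1]
  Insert 2 (step 2): P = [2] / [5];  Q = [1] / [2]
  Insert 6 (step 3): P = [2, 6] / [5];  Q = [1, 3] / [2]
  Insert 3 (step 4): P = [2, 3] / [5, 6];  Q = [1, 3] / [2, 4]
  Insert 4 (step 5): P = [2, 3, 4] / [5, 6];  Q = [1, 3, 5] / [2, 4]
  Insert 1 (step 6): P = [1, 3, 4] / [2, 6] / [5];  Q = [1, 3, 5] / [2, 4] / [6]
Final shape: (3, 2, 1).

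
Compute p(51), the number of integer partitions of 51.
p(51) = 239943

Compute p(n) via the recurrence p(n, m) = p(n, m−1) + p(n−m, m), where p(n, m) counts partitions of n with all parts ≤ m and p(n) = p(n, n). The base cases are p(0, m) = 1 and p(n, 0) = 0 for n > 0. Filling the table yields p(51) = 239943. (Euler's pentagonal recurrence is an alternative.)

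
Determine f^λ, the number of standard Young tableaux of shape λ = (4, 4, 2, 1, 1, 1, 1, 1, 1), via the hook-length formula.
# SYT of shape (4, 4, 2, 1, 1, 1, 1, 1, 1) = 114660

Hook-length formula: f^λ = n! / Π hook(c), product over all cells c of the Young diagram. For λ = (4, 4, 2, 1, 1, 1, 1, 1, 1), n = 16 boxes. Hook lengths by row (left-to-right, top-to-bottom): [12, 5, 3, 2]; [11, 4, 2, 1]; [8, 1]; [6]; [5]; [4]; [3]; [2]; [1]. Product of hooks = 182476800. So f^λ = 16! / 182476800 = 20922789888000 / 182476800 = 114660.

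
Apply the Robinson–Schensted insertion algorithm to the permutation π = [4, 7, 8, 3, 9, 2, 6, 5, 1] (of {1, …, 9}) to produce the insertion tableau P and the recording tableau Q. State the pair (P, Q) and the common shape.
P = [1, 5, 8, 9] / [2, 6] / [3, 7] / [4];  Q = [1, 2, 3, 5] / [4, 7] / [6, 8] / [9];  common shape = (4, 2, 2, 1)

Row-insert the values π_1, π_2, … into P one at a time, bumping the leftmost entry strictly greater than the inserted value down to the next row. The recording tableau Q records, in position (i, j), the step at which that cell was added to P.
  Insert 4 (step 1): P = [4];  Q = [1]
  Insert 7 (step 2): P = [4, 7];  Q = [1, 2]
  Insert 8 (step 3): P = [4, 7, 8];  Q = [1, 2, 3]
  Insert 3 (step 4): P = [3, 7, 8] / [4];  Q = [1, 2, 3] / [4]
  Insert 9 (step 5): P = [3, 7, 8, 9] / [4];  Q = [1, 2, 3, 5] / [4]
  Insert 2 (step 6): P = [2, 7, 8, 9] / [3] / [4];  Q = [1, 2, 3, 5] / [4] / [6]
  Insert 6 (step 7): P = [2, 6, 8, 9] / [3, 7] / [4];  Q = [1, 2, 3, 5] / [4, 7] / [6]
  Insert 5 (step 8): P = [2, 5, 8, 9] / [3, 6] / [4, 7];  Q = [1, 2, 3, 5] / [4, 7] / [6, 8]
  Insert 1 (step 9): P = [1, 5, 8, 9] / [2, 6] / [3, 7] / [4];  Q = [1, 2, 3, 5] / [4, 7] / [6, 8] / [9]
Final shape: (4, 2, 2, 1).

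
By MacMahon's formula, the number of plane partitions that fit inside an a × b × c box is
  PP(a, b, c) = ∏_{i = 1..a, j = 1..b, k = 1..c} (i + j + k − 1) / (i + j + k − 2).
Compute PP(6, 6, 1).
PP(6, 6, 1) = 924

Evaluate the triple product over i = 1..6, j = 1..6, k = 1..1. The factors are (2/1) · (3/2) · (4/3) · (5/4) · (6/5) · (7/6) · (3/2) · (4/3) · … (36 factors total). The numerators and denominators telescope so the product is an integer; carrying out the multiplication exactly gives PP(6, 6, 1) = 924.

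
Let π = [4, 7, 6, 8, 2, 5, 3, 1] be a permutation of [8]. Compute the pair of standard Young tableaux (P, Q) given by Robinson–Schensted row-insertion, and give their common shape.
P = [1, 3, 8] / [2, 5] / [4] / [6] / [7];  Q = [1, 2, 4] / [3, 6] / [5] / [7] / [8];  common shape = (3, 2, 1, 1, 1)

Row-insert the values π_1, π_2, … into P one at a time, bumping the leftmost entry strictly greater than the inserted value down to the next row. The recording tableau Q records, in position (i, j), the step at which that cell was added to P.
  Insert 4 (step 1): P = [4];  Q = [1]
  Insert 7 (step 2): P = [4, 7];  Q = [1, 2]
  Insert 6 (step 3): P = [4, 6] / [7];  Q = [1, 2] / [3]
  Insert 8 (step 4): P = [4, 6, 8] / [7];  Q = [1, 2, 4] / [3]
  Insert 2 (step 5): P = [2, 6, 8] / [4] / [7];  Q = [1, 2, 4] / [3] / [5]
  Insert 5 (step 6): P = [2, 5, 8] / [4, 6] / [7];  Q = [1, 2, 4] / [3, 6] / [5]
  Insert 3 (step 7): P = [2, 3, 8] / [4, 5] / [6] / [7];  Q = [1, 2, 4] / [3, 6] / [5] / [7]
  Insert 1 (step 8): P = [1, 3, 8] / [2, 5] / [4] / [6] / [7];  Q = [1, 2, 4] / [3, 6] / [5] / [7] / [8]
Final shape: (3, 2, 1, 1, 1).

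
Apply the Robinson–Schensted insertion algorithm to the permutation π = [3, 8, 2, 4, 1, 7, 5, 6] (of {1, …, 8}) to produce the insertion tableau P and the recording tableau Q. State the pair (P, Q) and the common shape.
P = [1, 4, 5, 6] / [2, 7] / [3, 8];  Q = [1, 2, 6, 8] / [3, 4] / [5, 7];  common shape = (4, 2, 2)

Row-insert the values π_1, π_2, … into P one at a time, bumping the leftmost entry strictly greater than the inserted value down to the next row. The recording tableau Q records, in position (i, j), the step at which that cell was added to P.
  Insert 3 (step 1): P = [3];  Q = [1]
  Insert 8 (step 2): P = [3, 8];  Q = [1, 2]
  Insert 2 (step 3): P = [2, 8] / [3];  Q = [1, 2] / [3]
  Insert 4 (step 4): P = [2, 4] / [3, 8];  Q = [1, 2] / [3, 4]
  Insert 1 (step 5): P = [1, 4] / [2, 8] / [3];  Q = [1, 2] / [3, 4] / [5]
  Insert 7 (step 6): P = [1, 4, 7] / [2, 8] / [3];  Q = [1, 2, 6] / [3, 4] / [5]
  Insert 5 (step 7): P = [1, 4, 5] / [2, 7] / [3, 8];  Q = [1, 2, 6] / [3, 4] / [5, 7]
  Insert 6 (step 8): P = [1, 4, 5, 6] / [2, 7] / [3, 8];  Q = [1, 2, 6, 8] / [3, 4] / [5, 7]
Final shape: (4, 2, 2).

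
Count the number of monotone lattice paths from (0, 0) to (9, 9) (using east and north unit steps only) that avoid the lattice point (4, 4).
Number of paths = 30980

Total paths from (0, 0) to (9, 9): C(18, 9) = 48620. Paths through (4, 4): (paths (0, 0) → (4, 4)) × (paths (4, 4) → (9, 9)) = C(8, 4) · C(10, 5) = 70 · 252 = 17640. Avoidance count = 48620 − 17640 = 30980.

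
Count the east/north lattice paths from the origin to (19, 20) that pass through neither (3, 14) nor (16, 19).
Number of paths = 52656116730

Inclusion–exclusion. Total paths: C(39, 19) = 68923264410. Through P₁: C(17, 3)·C(22, 16) = 50736840. Through P₂: C(35, 16)·C(4, 3) = 16239715800. Since P₁ is strictly southwest of P₂, a monotone path through both must visit P₁ then P₂; paths through both = C(17, 3)·C(18, 13)·C(4, 3) = 23304960. Avoid both = 68923264410 − 50736840 − 16239715800 + 23304960 = 52656116730.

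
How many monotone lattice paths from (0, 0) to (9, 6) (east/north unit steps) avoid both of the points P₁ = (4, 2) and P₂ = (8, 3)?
Number of paths = 2755

Inclusion–exclusion. Total paths: C(15, 9) = 5005. Through P₁: C(6, 4)·C(9, 5) = 1890. Through P₂: C(11, 8)·C(4, 1) = 660. Since P₁ is strictly southwest of P₂, a monotone path through both must visit P₁ then P₂; paths through both = C(6, 4)·C(5, 4)·C(4, 1) = 300. Avoid both = 5005 − 1890 − 660 + 300 = 2755.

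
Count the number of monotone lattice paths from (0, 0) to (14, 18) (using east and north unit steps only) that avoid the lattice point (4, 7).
Number of paths = 355039320

Total paths from (0, 0) to (14, 18): C(32, 14) = 471435600. Paths through (4, 7): (paths (0, 0) → (4, 7)) × (paths (4, 7) → (14, 18)) = C(11, 4) · C(21, 10) = 330 · 352716 = 116396280. Avoidance count = 471435600 − 116396280 = 355039320.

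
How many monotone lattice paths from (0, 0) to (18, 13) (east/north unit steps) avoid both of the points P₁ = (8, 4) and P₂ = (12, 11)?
Number of paths = 127241581

Inclusion–exclusion. Total paths: C(31, 18) = 206253075. Through P₁: C(12, 8)·C(19, 10) = 45727110. Through P₂: C(23, 12)·C(8, 6) = 37858184. Since P₁ is strictly southwest of P₂, a monotone path through both must visit P₁ then P₂; paths through both = C(12, 8)·C(11, 4)·C(8, 6) = 4573800. Avoid both = 206253075 − 45727110 − 37858184 + 4573800 = 127241581.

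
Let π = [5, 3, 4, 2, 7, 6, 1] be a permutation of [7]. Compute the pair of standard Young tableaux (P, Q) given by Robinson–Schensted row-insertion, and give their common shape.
P = [1, 4, 6] / [2, 7] / [3] / [5];  Q = [1, 3, 5] / [2, 6] / [4] / [7];  common shape = (3, 2, 1, 1)

Row-insert the values π_1, π_2, … into P one at a time, bumping the leftmost entry strictly greater than the inserted value down to the next row. The recording tableau Q records, in position (i, j), the step at which that cell was added to P.
  Insert 5 (step 1): P = [5];  Q = [1]
  Insert 3 (step 2): P = [3] / [5];  Q = [1] / [2]
  Insert 4 (step 3): P = [3, 4] / [5];  Q = [1, 3] / [2]
  Insert 2 (step 4): P = [2, 4] / [3] / [5];  Q = [1, 3] / [2] / [4]
  Insert 7 (step 5): P = [2, 4, 7] / [3] / [5];  Q = [1, 3, 5] / [2] / [4]
  Insert 6 (step 6): P = [2, 4, 6] / [3, 7] / [5];  Q = [1, 3, 5] / [2, 6] / [4]
  Insert 1 (step 7): P = [1, 4, 6] / [2, 7] / [3] / [5];  Q = [1, 3, 5] / [2, 6] / [4] / [7]
Final shape: (3, 2, 1, 1).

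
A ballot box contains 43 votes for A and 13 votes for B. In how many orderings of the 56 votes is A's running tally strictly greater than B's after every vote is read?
Strict-lead orderings = 1012453249500

Total orderings of the 56 votes with 43 for A: C(56, 43) = 1889912732400. By the Bertrand ballot formula (Cycle Lemma / reflection principle), the number of orderings in which A is strictly ahead of B throughout is (p − q)/(p + q) · C(p + q, p) = (43 − 13)/(43 + 13) · 1889912732400 = 1012453249500.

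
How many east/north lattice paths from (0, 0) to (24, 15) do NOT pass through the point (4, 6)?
Number of paths = 23037689610

Total paths from (0, 0) to (24, 15): C(39, 24) = 25140840660. Paths through (4, 6): (paths (0, 0) → (4, 6)) × (paths (4, 6) → (24, 15)) = C(10, 4) · C(29, 20) = 210 · 10015005 = 2103151050. Avoidance count = 25140840660 − 2103151050 = 23037689610.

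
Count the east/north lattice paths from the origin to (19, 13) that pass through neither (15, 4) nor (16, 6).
Number of paths = 337044060

Inclusion–exclusion. Total paths: C(32, 19) = 347373600. Through P₁: C(19, 15)·C(13, 4) = 2771340. Through P₂: C(22, 16)·C(10, 3) = 8953560. Since P₁ is strictly southwest of P₂, a monotone path through both must visit P₁ then P₂; paths through both = C(19, 15)·C(3, 1)·C(10, 3) = 1395360. Avoid both = 347373600 − 2771340 − 8953560 + 1395360 = 337044060.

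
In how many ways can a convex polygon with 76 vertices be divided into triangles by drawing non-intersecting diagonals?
C_74 = 311496878311103321137536291518809134027240

These polygon triangulations are counted by the Catalan number C_n = (1/(n + 1)) · C(2n, n). For n = 74: C_74 = (1/75) · C(148, 74) = 23362265873332749085315221863910685052043000/75 = 311496878311103321137536291518809134027240.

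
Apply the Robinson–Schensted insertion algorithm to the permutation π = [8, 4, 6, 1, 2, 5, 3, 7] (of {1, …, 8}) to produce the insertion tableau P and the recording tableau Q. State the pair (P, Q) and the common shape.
P = [1, 2, 3, 7] / [4, 5] / [6] / [8];  Q = [1, 3, 6, 8] / [2, 5] / [4] / [7];  common shape = (4, 2, 1, 1)

Row-insert the values π_1, π_2, … into P one at a time, bumping the leftmost entry strictly greater than the inserted value down to the next row. The recording tableau Q records, in position (i, j), the step at which that cell was added to P.
  Insert 8 (step 1): P = [8];  Q = [1]
  Insert 4 (step 2): P = [4] / [8];  Q = [1] / [2]
  Insert 6 (step 3): P = [4, 6] / [8];  Q = [1, 3] / [2]
  Insert 1 (step 4): P = [1, 6] / [4] / [8];  Q = [1, 3] / [2] / [4]
  Insert 2 (step 5): P = [1, 2] / [4, 6] / [8];  Q = [1, 3] / [2, 5] / [4]
  Insert 5 (step 6): P = [1, 2, 5] / [4, 6] / [8];  Q = [1, 3, 6] / [2, 5] / [4]
  Insert 3 (step 7): P = [1, 2, 3] / [4, 5] / [6] / [8];  Q = [1, 3, 6] / [2, 5] / [4] / [7]
  Insert 7 (step 8): P = [1, 2, 3, 7] / [4, 5] / [6] / [8];  Q = [1, 3, 6, 8] / [2, 5] / [4] / [7]
Final shape: (4, 2, 1, 1).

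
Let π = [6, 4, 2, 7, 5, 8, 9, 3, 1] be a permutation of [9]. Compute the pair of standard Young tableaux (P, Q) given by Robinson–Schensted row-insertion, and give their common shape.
P = [1, 3, 8, 9] / [2, 5] / [4, 7] / [6];  Q = [1, 4, 6, 7] / [2, 5] / [3, 8] / [9];  common shape = (4, 2, 2, 1)

Row-insert the values π_1, π_2, … into P one at a time, bumping the leftmost entry strictly greater than the inserted value down to the next row. The recording tableau Q records, in position (i, j), the step at which that cell was added to P.
  Insert 6 (step 1): P = [6];  Q = [1]
  Insert 4 (step 2): P = [4] / [6];  Q = [1] / [2]
  Insert 2 (step 3): P = [2] / [4] / [6];  Q = [1] / [2] / [3]
  Insert 7 (step 4): P = [2, 7] / [4] / [6];  Q = [1, 4] / [2] / [3]
  Insert 5 (step 5): P = [2, 5] / [4, 7] / [6];  Q = [1, 4] / [2, 5] / [3]
  Insert 8 (step 6): P = [2, 5, 8] / [4, 7] / [6];  Q = [1, 4, 6] / [2, 5] / [3]
  Insert 9 (step 7): P = [2, 5, 8, 9] / [4, 7] / [6];  Q = [1, 4, 6, 7] / [2, 5] / [3]
  Insert 3 (step 8): P = [2, 3, 8, 9] / [4, 5] / [6, 7];  Q = [1, 4, 6, 7] / [2, 5] / [3, 8]
  Insert 1 (step 9): P = [1, 3, 8, 9] / [2, 5] / [4, 7] / [6];  Q = [1, 4, 6, 7] / [2, 5] / [3, 8] / [9]
Final shape: (4, 2, 2, 1).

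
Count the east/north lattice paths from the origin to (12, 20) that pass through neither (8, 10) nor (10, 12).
Number of paths = 164706672

Inclusion–exclusion. Total paths: C(32, 12) = 225792840. Through P₁: C(18, 8)·C(14, 4) = 43801758. Through P₂: C(22, 10)·C(10, 2) = 29099070. Since P₁ is strictly southwest of P₂, a monotone path through both must visit P₁ then P₂; paths through both = C(18, 8)·C(4, 2)·C(10, 2) = 11814660. Avoid both = 225792840 − 43801758 − 29099070 + 11814660 = 164706672.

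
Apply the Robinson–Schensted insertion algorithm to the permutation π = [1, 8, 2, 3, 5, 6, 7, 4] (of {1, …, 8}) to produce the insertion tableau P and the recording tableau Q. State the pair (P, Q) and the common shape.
P = [1, 2, 3, 4, 6, 7] / [5] / [8];  Q = [1, 2, 4, 5, 6, 7] / [3] / [8];  common shape = (6, 1, 1)

Row-insert the values π_1, π_2, … into P one at a time, bumping the leftmost entry strictly greater than the inserted value down to the next row. The recording tableau Q records, in position (i, j), the step at which that cell was added to P.
  Insert 1 (step 1): P = [1];  Q = [1]
  Insert 8 (step 2): P = [1, 8];  Q = [1, 2]
  Insert 2 (step 3): P = [1, 2] / [8];  Q = [1, 2] / [3]
  Insert 3 (step 4): P = [1, 2, 3] / [8];  Q = [1, 2, 4] / [3]
  Insert 5 (step 5): P = [1, 2, 3, 5] / [8];  Q = [1, 2, 4, 5] / [3]
  Insert 6 (step 6): P = [1, 2, 3, 5, 6] / [8];  Q = [1, 2, 4, 5, 6] / [3]
  Insert 7 (step 7): P = [1, 2, 3, 5, 6, 7] / [8];  Q = [1, 2, 4, 5, 6, 7] / [3]
  Insert 4 (step 8): P = [1, 2, 3, 4, 6, 7] / [5] / [8];  Q = [1, 2, 4, 5, 6, 7] / [3] / [8]
Final shape: (6, 1, 1).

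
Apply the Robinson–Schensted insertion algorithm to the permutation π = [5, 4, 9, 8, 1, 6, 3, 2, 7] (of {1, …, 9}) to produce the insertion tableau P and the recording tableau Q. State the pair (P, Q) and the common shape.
P = [1, 2, 7] / [3, 6] / [4, 8] / [5] / [9];  Q = [1, 3, 9] / [2, 4] / [5, 6] / [7] / [8];  common shape = (3, 2, 2, 1, 1)

Row-insert the values π_1, π_2, … into P one at a time, bumping the leftmost entry strictly greater than the inserted value down to the next row. The recording tableau Q records, in position (i, j), the step at which that cell was added to P.
  Insert 5 (step 1): P = [5];  Q = [1]
  Insert 4 (step 2): P = [4] / [5];  Q = [1] / [2]
  Insert 9 (step 3): P = [4, 9] / [5];  Q = [1, 3] / [2]
  Insert 8 (step 4): P = [4, 8] / [5, 9];  Q = [1, 3] / [2, 4]
  Insert 1 (step 5): P = [1, 8] / [4, 9] / [5];  Q = [1, 3] / [2, 4] / [5]
  Insert 6 (step 6): P = [1, 6] / [4, 8] / [5, 9];  Q = [1, 3] / [2, 4] / [5, 6]
  Insert 3 (step 7): P = [1, 3] / [4, 6] / [5, 8] / [9];  Q = [1, 3] / [2, 4] / [5, 6] / [7]
  Insert 2 (step 8): P = [1, 2] / [3, 6] / [4, 8] / [5] / [9];  Q = [1, 3] / [2, 4] / [5, 6] / [7] / [8]
  Insert 7 (step 9): P = [1, 2, 7] / [3, 6] / [4, 8] / [5] / [9];  Q = [1, 3, 9] / [2, 4] / [5, 6] / [7] / [8]
Final shape: (3, 2, 2, 1, 1).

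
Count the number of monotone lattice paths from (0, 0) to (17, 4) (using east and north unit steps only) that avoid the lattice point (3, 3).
Number of paths = 5685

Total paths from (0, 0) to (17, 4): C(21, 17) = 5985. Paths through (3, 3): (paths (0, 0) → (3, 3)) × (paths (3, 3) → (17, 4)) = C(6, 3) · C(15, 14) = 20 · 15 = 300. Avoidance count = 5985 − 300 = 5685.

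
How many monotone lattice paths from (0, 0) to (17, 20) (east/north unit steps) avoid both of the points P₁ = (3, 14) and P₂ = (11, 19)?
Number of paths = 15502746930

Inclusion–exclusion. Total paths: C(37, 17) = 15905368710. Through P₁: C(17, 3)·C(20, 14) = 26356800. Through P₂: C(30, 11)·C(7, 6) = 382391100. Since P₁ is strictly southwest of P₂, a monotone path through both must visit P₁ then P₂; paths through both = C(17, 3)·C(13, 8)·C(7, 6) = 6126120. Avoid both = 15905368710 − 26356800 − 382391100 + 6126120 = 15502746930.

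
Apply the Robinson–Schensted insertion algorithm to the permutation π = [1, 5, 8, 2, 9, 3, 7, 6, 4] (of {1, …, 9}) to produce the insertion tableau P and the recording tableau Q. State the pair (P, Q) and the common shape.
P = [1, 2, 3, 4] / [5, 6, 9] / [7] / [8];  Q = [1, 2, 3, 5] / [4, 6, 7] / [8] / [9];  common shape = (4, 3, 1, 1)

Row-insert the values π_1, π_2, … into P one at a time, bumping the leftmost entry strictly greater than the inserted value down to the next row. The recording tableau Q records, in position (i, j), the step at which that cell was added to P.
  Insert 1 (step 1): P = [1];  Q = [1]
  Insert 5 (step 2): P = [1, 5];  Q = [1, 2]
  Insert 8 (step 3): P = [1, 5, 8];  Q = [1, 2, 3]
  Insert 2 (step 4): P = [1, 2, 8] / [5];  Q = [1, 2, 3] / [4]
  Insert 9 (step 5): P = [1, 2, 8, 9] / [5];  Q = [1, 2, 3, 5] / [4]
  Insert 3 (step 6): P = [1, 2, 3, 9] / [5, 8];  Q = [1, 2, 3, 5] / [4, 6]
  Insert 7 (step 7): P = [1, 2, 3, 7] / [5, 8, 9];  Q = [1, 2, 3, 5] / [4, 6, 7]
  Insert 6 (step 8): P = [1, 2, 3, 6] / [5, 7, 9] / [8];  Q = [1, 2, 3, 5] / [4, 6, 7] / [8]
  Insert 4 (step 9): P = [1, 2, 3, 4] / [5, 6, 9] / [7] / [8];  Q = [1, 2, 3, 5] / [4, 6, 7] / [8] / [9]
Final shape: (4, 3, 1, 1).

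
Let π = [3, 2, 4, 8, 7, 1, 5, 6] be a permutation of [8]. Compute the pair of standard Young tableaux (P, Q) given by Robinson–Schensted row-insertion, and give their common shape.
P = [1, 4, 5, 6] / [2, 7] / [3, 8];  Q = [1, 3, 4, 8] / [2, 5] / [6, 7];  common shape = (4, 2, 2)

Row-insert the values π_1, π_2, … into P one at a time, bumping the leftmost entry strictly greater than the inserted value down to the next row. The recording tableau Q records, in position (i, j), the step at which that cell was added to P.
  Insert 3 (step 1): P = [3];  Q = [1]
  Insert 2 (step 2): P = [2] / [3];  Q = [1] / [2]
  Insert 4 (step 3): P = [2, 4] / [3];  Q = [1, 3] / [2]
  Insert 8 (step 4): P = [2, 4, 8] / [3];  Q = [1, 3, 4] / [2]
  Insert 7 (step 5): P = [2, 4, 7] / [3, 8];  Q = [1, 3, 4] / [2, 5]
  Insert 1 (step 6): P = [1, 4, 7] / [2, 8] / [3];  Q = [1, 3, 4] / [2, 5] / [6]
  Insert 5 (step 7): P = [1, 4, 5] / [2, 7] / [3, 8];  Q = [1, 3, 4] / [2, 5] / [6, 7]
  Insert 6 (step 8): P = [1, 4, 5, 6] / [2, 7] / [3, 8];  Q = [1, 3, 4, 8] / [2, 5] / [6, 7]
Final shape: (4, 2, 2).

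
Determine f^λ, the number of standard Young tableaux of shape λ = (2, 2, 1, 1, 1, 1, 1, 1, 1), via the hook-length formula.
# SYT of shape (2, 2, 1, 1, 1, 1, 1, 1, 1) = 44

Hook-length formula: f^λ = n! / Π hook(c), product over all cells c of the Young diagram. For λ = (2, 2, 1, 1, 1, 1, 1, 1, 1), n = 11 boxes. Hook lengths by row (left-to-right, top-to-bottom): [10, 2]; [9, 1]; [7]; [6]; [5]; [4]; [3]; [2]; [1]. Product of hooks = 907200. So f^λ = 11! / 907200 = 39916800 / 907200 = 44.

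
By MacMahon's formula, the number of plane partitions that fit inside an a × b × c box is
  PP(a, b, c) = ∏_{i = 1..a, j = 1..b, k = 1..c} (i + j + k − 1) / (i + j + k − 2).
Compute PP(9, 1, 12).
PP(9, 1, 12) = 293930

Evaluate the triple product over i = 1..9, j = 1..1, k = 1..12. The factors are (2/1) · (3/2) · (4/3) · (5/4) · (6/5) · (7/6) · (8/7) · (9/8) · … (108 factors total). The numerators and denominators telescope so the product is an integer; carrying out the multiplication exactly gives PP(9, 1, 12) = 293930.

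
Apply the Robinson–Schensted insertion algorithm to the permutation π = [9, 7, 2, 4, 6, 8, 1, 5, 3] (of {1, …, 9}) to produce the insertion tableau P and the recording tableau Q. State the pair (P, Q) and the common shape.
P = [1, 3, 5, 8] / [2, 4] / [6] / [7] / [9];  Q = [1, 4, 5, 6] / [2, 8] / [3] / [7] / [9];  common shape = (4, 2, 1, 1, 1)

Row-insert the values π_1, π_2, … into P one at a time, bumping the leftmost entry strictly greater than the inserted value down to the next row. The recording tableau Q records, in position (i, j), the step at which that cell was added to P.
  Insert 9 (step 1): P = [9];  Q = [1]
  Insert 7 (step 2): P = [7] / [9];  Q = [1] / [2]
  Insert 2 (step 3): P = [2] / [7] / [9];  Q = [1] / [2] / [3]
  Insert 4 (step 4): P = [2, 4] / [7] / [9];  Q = [1, 4] / [2] / [3]
  Insert 6 (step 5): P = [2, 4, 6] / [7] / [9];  Q = [1, 4, 5] / [2] / [3]
  Insert 8 (step 6): P = [2, 4, 6, 8] / [7] / [9];  Q = [1, 4, 5, 6] / [2] / [3]
  Insert 1 (step 7): P = [1, 4, 6, 8] / [2] / [7] / [9];  Q = [1, 4, 5, 6] / [2] / [3] / [7]
  Insert 5 (step 8): P = [1, 4, 5, 8] / [2, 6] / [7] / [9];  Q = [1, 4, 5, 6] / [2, 8] / [3] / [7]
  Insert 3 (step 9): P = [1, 3, 5, 8] / [2, 4] / [6] / [7] / [9];  Q = [1, 4, 5, 6] / [2, 8] / [3] / [7] / [9]
Final shape: (4, 2, 1, 1, 1).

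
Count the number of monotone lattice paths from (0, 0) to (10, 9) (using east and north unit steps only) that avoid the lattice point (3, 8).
Number of paths = 91058

Total paths from (0, 0) to (10, 9): C(19, 10) = 92378. Paths through (3, 8): (paths (0, 0) → (3, 8)) × (paths (3, 8) → (10, 9)) = C(11, 3) · C(8, 7) = 165 · 8 = 1320. Avoidance count = 92378 − 1320 = 91058.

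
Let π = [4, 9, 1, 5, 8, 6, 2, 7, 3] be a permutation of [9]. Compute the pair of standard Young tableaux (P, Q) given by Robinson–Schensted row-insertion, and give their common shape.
P = [1, 2, 3, 7] / [4, 5, 6] / [8] / [9];  Q = [1, 2, 5, 8] / [3, 4, 9] / [6] / [7];  common shape = (4, 3, 1, 1)

Row-insert the values π_1, π_2, … into P one at a time, bumping the leftmost entry strictly greater than the inserted value down to the next row. The recording tableau Q records, in position (i, j), the step at which that cell was added to P.
  Insert 4 (step 1): P = [4];  Q = [1]
  Insert 9 (step 2): P = [4, 9];  Q = [1, 2]
  Insert 1 (step 3): P = [1, 9] / [4];  Q = [1, 2] / [3]
  Insert 5 (step 4): P = [1, 5] / [4, 9];  Q = [1, 2] / [3, 4]
  Insert 8 (step 5): P = [1, 5, 8] / [4, 9];  Q = [1, 2, 5] / [3, 4]
  Insert 6 (step 6): P = [1, 5, 6] / [4, 8] / [9];  Q = [1, 2, 5] / [3, 4] / [6]
  Insert 2 (step 7): P = [1, 2, 6] / [4, 5] / [8] / [9];  Q = [1, 2, 5] / [3, 4] / [6] / [7]
  Insert 7 (step 8): P = [1, 2, 6, 7] / [4, 5] / [8] / [9];  Q = [1, 2, 5, 8] / [3, 4] / [6] / [7]
  Insert 3 (step 9): P = [1, 2, 3, 7] / [4, 5, 6] / [8] / [9];  Q = [1, 2, 5, 8] / [3, 4, 9] / [6] / [7]
Final shape: (4, 3, 1, 1).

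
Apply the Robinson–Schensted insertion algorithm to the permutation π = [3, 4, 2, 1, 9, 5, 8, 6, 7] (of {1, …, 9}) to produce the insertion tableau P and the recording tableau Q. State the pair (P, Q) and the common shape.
P = [1, 4, 5, 6, 7] / [2, 8] / [3, 9];  Q = [1, 2, 5, 7, 9] / [3, 6] / [4, 8];  common shape = (5, 2, 2)

Row-insert the values π_1, π_2, … into P one at a time, bumping the leftmost entry strictly greater than the inserted value down to the next row. The recording tableau Q records, in position (i, j), the step at which that cell was added to P.
  Insert 3 (step 1): P = [3];  Q = [1]
  Insert 4 (step 2): P = [3, 4];  Q = [1, 2]
  Insert 2 (step 3): P = [2, 4] / [3];  Q = [1, 2] / [3]
  Insert 1 (step 4): P = [1, 4] / [2] / [3];  Q = [1, 2] / [3] / [4]
  Insert 9 (step 5): P = [1, 4, 9] / [2] / [3];  Q = [1, 2, 5] / [3] / [4]
  Insert 5 (step 6): P = [1, 4, 5] / [2, 9] / [3];  Q = [1, 2, 5] / [3, 6] / [4]
  Insert 8 (step 7): P = [1, 4, 5, 8] / [2, 9] / [3];  Q = [1, 2, 5, 7] / [3, 6] / [4]
  Insert 6 (step 8): P = [1, 4, 5, 6] / [2, 8] / [3, 9];  Q = [1, 2, 5, 7] / [3, 6] / [4, 8]
  Insert 7 (step 9): P = [1, 4, 5, 6, 7] / [2, 8] / [3, 9];  Q = [1, 2, 5, 7, 9] / [3, 6] / [4, 8]
Final shape: (5, 2, 2).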